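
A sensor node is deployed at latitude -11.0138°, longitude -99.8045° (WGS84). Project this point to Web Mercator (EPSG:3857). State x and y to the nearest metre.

Web Mercator is spherical with R = a = 6378137 m.
x = R·λ = 6378137 × -1.741917133 = -11110186.119 m.
y = R·ln tan(π/4 + φ/2) = 6378137 × -0.193421966 = -1233671.800 m.

x -11110186 m, y -1233672 m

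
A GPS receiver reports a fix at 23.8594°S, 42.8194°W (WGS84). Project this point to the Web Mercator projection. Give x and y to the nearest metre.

x -4766634 m, y -2736285 m

Web Mercator is spherical with R = a = 6378137 m.
x = R·λ = 6378137 × -0.747339514 = -4766633.804 m.
y = R·ln tan(π/4 + φ/2) = 6378137 × -0.429010026 = -2736284.723 m.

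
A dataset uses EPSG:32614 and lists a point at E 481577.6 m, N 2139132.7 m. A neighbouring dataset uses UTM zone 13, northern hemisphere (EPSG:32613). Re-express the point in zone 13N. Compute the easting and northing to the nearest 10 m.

UTM 14N → geographic: φ = 19.34609988°, λ = -99.17540047°.
UTM 13N (λ₀ = -105°) forward: E = 1112589.174 m, N = 2149463.482 m.

E 1112590 m, N 2149460 m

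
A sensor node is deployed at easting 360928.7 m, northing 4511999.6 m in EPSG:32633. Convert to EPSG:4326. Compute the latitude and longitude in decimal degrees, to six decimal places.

lat 40.747200°, lon 13.352700°

Zone 33N: λ₀ = 15°, k₀ = 0.9996, false easting 500000 m.
Meridian distance M = (N − FN)/k₀ = 4513805.1 m.
Inverse transverse Mercator on WGS84 gives φ = 40.74719998°, λ = 13.35270005°.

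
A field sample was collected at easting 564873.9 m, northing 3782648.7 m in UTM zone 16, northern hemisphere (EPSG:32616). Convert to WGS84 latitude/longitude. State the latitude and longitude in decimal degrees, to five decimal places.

lat 34.18280°, lon -86.29600°

Zone 16N: λ₀ = -87°, k₀ = 0.9996, false easting 500000 m.
Meridian distance M = (N − FN)/k₀ = 3784162.4 m.
Inverse transverse Mercator on WGS84 gives φ = 34.18279990°, λ = -86.29599986°.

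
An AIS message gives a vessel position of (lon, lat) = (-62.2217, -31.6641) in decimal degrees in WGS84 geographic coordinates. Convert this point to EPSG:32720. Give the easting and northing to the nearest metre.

Zone 20 central meridian λ₀ = 6×20 − 183 = -63°; Δλ = +0.7783°.
Transverse Mercator on WGS84 with k₀ = 0.9996 gives E = 573782.365 m, N = 6496532.232 m.

E 573782 m, N 6496532 m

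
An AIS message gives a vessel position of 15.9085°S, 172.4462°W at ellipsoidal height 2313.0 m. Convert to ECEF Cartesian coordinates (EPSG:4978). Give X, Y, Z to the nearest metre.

WGS84: a = 6378137 m, e² = 0.006694380; N(φ) = a/√(1−e²sin²φ) = 6379741.583 m.
X = (N+h)·cosφ·cosλ = -6084362.914 m; Y = (N+h)·cosφ·sinλ = -806834.455 m; Z = (N(1−e²)+h)·sinφ = -1737626.784 m.

X -6084363 m, Y -806834 m, Z -1737627 m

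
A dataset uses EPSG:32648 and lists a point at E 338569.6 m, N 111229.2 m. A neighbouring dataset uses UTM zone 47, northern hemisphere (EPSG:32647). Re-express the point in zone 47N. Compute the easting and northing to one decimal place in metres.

E 1006670.4 m, N 111547.0 m

UTM 48N → geographic: φ = 1.00599973°, λ = 103.54919961°.
UTM 47N (λ₀ = 99°) forward: E = 1006670.411 m, N = 111547.029 m.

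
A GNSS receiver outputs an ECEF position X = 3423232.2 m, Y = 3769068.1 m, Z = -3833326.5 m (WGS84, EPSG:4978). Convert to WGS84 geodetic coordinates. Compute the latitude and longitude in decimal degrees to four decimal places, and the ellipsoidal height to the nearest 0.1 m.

lat -37.1601°, lon 47.7529°, h 2910.9 m

λ = atan2(Y, X) = 47.75290053°; p = √(X²+Y²) = 5091600.2 m.
Bowring's method on WGS84 (a = 6378137 m, b = 6356752.314 m) gives φ = -37.16010015°, h = 2910.911 m.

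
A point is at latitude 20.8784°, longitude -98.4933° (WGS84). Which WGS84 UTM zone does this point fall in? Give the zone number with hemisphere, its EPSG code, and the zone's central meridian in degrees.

Zone 14N (EPSG:32614), central meridian -99°

UTM zone = ⌊(λ + 180)/6⌋ + 1; -98.4933° ∈ [-102°, -96°) → zone 14.
Hemisphere: N (φ ≥ 0).
Central meridian λ₀ = 6×14 − 183 = -99°.
EPSG code: 32614.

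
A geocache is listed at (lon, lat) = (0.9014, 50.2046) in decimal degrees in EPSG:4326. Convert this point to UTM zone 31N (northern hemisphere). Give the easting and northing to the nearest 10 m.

E 350240 m, N 5563490 m

Zone 31 central meridian λ₀ = 6×31 − 183 = 3°; Δλ = -2.0986°.
Transverse Mercator on WGS84 with k₀ = 0.9996 gives E = 350244.741 m, N = 5563487.119 m.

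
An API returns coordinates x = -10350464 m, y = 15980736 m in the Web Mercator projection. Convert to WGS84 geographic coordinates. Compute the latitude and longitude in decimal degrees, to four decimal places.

R = 6378137 m. λ = x/R = -92.97980009°.
φ = 2·arctan(exp(y/R)) − 90° = 2·arctan(12.25028) − 90° = 80.66649934°.

lat 80.6665°, lon -92.9798°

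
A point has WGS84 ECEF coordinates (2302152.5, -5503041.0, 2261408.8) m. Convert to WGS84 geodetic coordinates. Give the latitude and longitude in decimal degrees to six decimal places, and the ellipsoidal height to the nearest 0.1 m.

λ = atan2(Y, X) = -67.29839984°; p = √(X²+Y²) = 5965179.5 m.
Bowring's method on WGS84 (a = 6378137 m, b = 6356752.314 m) gives φ = 20.88959955°, h = 4008.402 m.

lat 20.889600°, lon -67.298400°, h 4008.4 m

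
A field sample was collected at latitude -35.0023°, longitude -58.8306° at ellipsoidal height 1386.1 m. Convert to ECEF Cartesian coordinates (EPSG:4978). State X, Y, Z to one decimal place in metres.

X 2707624.5 m, Y -4476212.9 m, Z -3638871.0 m

WGS84: a = 6378137 m, e² = 0.006694380; N(φ) = a/√(1−e²sin²φ) = 6385172.983 m.
X = (N+h)·cosφ·cosλ = 2707624.492 m; Y = (N+h)·cosφ·sinλ = -4476212.871 m; Z = (N(1−e²)+h)·sinφ = -3638871.004 m.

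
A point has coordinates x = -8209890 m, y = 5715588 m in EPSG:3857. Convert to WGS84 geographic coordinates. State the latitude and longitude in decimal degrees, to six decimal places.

R = 6378137 m. λ = x/R = -73.75069668°.
φ = 2·arctan(exp(y/R)) − 90° = 2·arctan(2.45008) − 90° = 45.59439953°.

lat 45.594400°, lon -73.750697°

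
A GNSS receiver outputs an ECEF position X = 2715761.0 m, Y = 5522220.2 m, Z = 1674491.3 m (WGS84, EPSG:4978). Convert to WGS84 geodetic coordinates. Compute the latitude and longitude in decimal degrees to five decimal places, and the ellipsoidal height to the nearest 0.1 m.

λ = atan2(Y, X) = 63.81259946°; p = √(X²+Y²) = 6153882.8 m.
Bowring's method on WGS84 (a = 6378137 m, b = 6356752.314 m) gives φ = 15.31960040°, h = 976.494 m.

lat 15.31960°, lon 63.81260°, h 976.5 m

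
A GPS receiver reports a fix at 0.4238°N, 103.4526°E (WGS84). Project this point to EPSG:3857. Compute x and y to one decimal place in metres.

x 11516290.8 m, y 47177.6 m

Web Mercator is spherical with R = a = 6378137 m.
x = R·λ = 6378137 × 1.805588490 = 11516290.753 m.
y = R·ln tan(π/4 + φ/2) = 6378137 × 0.007396773 = 47177.630 m.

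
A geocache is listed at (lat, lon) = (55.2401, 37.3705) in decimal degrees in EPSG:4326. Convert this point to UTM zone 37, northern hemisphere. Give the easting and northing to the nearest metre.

E 396392 m, N 6122721 m

Zone 37 central meridian λ₀ = 6×37 − 183 = 39°; Δλ = -1.6295°.
Transverse Mercator on WGS84 with k₀ = 0.9996 gives E = 396391.526 m, N = 6122720.578 m.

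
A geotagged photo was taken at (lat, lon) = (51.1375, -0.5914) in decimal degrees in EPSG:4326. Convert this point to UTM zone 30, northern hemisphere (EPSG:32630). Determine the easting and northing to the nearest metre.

E 668500 m, N 5667874 m

Zone 30 central meridian λ₀ = 6×30 − 183 = -3°; Δλ = +2.4086°.
Transverse Mercator on WGS84 with k₀ = 0.9996 gives E = 668499.954 m, N = 5667874.077 m.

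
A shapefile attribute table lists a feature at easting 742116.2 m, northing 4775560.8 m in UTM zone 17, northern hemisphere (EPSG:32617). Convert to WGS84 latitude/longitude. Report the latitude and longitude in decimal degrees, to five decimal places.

Zone 17N: λ₀ = -81°, k₀ = 0.9996, false easting 500000 m.
Meridian distance M = (N − FN)/k₀ = 4777471.8 m.
Inverse transverse Mercator on WGS84 gives φ = 43.09409986°, λ = -78.02510045°.

lat 43.09410°, lon -78.02510°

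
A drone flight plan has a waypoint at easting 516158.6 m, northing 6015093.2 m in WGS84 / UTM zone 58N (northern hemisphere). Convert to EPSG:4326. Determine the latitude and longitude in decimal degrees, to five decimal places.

Zone 58N: λ₀ = 165°, k₀ = 0.9996, false easting 500000 m.
Meridian distance M = (N − FN)/k₀ = 6017500.2 m.
Inverse transverse Mercator on WGS84 gives φ = 54.28350025°, λ = 165.24819944°.

lat 54.28350°, lon 165.24820°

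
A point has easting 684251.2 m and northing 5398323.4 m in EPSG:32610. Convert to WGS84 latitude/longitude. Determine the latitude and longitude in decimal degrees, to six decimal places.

Zone 10N: λ₀ = -123°, k₀ = 0.9996, false easting 500000 m.
Meridian distance M = (N − FN)/k₀ = 5400483.6 m.
Inverse transverse Mercator on WGS84 gives φ = 48.71069957°, λ = -120.4953004999°.

lat 48.710700°, lon -120.495300°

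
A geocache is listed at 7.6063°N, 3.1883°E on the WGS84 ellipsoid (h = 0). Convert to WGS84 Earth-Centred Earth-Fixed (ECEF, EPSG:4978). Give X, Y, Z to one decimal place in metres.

X 6312600.4 m, Y 351636.1 m, Z 838642.0 m

WGS84: a = 6378137 m, e² = 0.006694380; N(φ) = a/√(1−e²sin²φ) = 6378511.077 m.
X = (N+h)·cosφ·cosλ = 6312600.352 m; Y = (N+h)·cosφ·sinλ = 351636.082 m; Z = (N(1−e²)+h)·sinφ = 838642.013 m.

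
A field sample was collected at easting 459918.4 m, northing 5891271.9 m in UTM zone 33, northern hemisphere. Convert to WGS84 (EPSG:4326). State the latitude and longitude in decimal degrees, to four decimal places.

lat 53.1693°, lon 14.4004°

Zone 33N: λ₀ = 15°, k₀ = 0.9996, false easting 500000 m.
Meridian distance M = (N − FN)/k₀ = 5893629.4 m.
Inverse transverse Mercator on WGS84 gives φ = 53.16930003°, λ = 14.40039990°.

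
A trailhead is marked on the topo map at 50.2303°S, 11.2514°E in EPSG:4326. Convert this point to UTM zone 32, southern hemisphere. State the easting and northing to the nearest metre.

E 660572 m, N 4433338 m

Zone 32 central meridian λ₀ = 6×32 − 183 = 9°; Δλ = +2.2514°.
Transverse Mercator on WGS84 with k₀ = 0.9996 gives E = 660571.708 m, N = 4433337.577 m.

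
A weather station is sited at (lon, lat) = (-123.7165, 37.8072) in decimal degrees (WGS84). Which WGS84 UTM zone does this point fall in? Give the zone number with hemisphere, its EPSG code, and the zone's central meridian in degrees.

Zone 10N (EPSG:32610), central meridian -123°

UTM zone = ⌊(λ + 180)/6⌋ + 1; -123.7165° ∈ [-126°, -120°) → zone 10.
Hemisphere: N (φ ≥ 0).
Central meridian λ₀ = 6×10 − 183 = -123°.
EPSG code: 32610.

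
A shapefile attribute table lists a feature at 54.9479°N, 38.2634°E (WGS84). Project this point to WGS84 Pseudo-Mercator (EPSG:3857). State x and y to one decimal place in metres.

Web Mercator is spherical with R = a = 6378137 m.
x = R·λ = 6378137 × 0.667822313 = 4259462.204 m.
y = R·ln tan(π/4 + φ/2) = 6378137 × 1.152650237 = 7351761.124 m.

x 4259462.2 m, y 7351761.1 m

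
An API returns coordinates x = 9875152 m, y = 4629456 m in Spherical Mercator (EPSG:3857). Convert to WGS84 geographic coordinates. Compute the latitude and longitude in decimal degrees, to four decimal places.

R = 6378137 m. λ = x/R = 88.70999975°.
φ = 2·arctan(exp(y/R)) − 90° = 2·arctan(2.06645) − 90° = 38.35329872°.

lat 38.3533°, lon 88.7100°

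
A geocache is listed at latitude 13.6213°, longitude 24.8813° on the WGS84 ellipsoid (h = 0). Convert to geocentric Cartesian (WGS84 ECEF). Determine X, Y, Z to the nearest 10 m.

WGS84: a = 6378137 m, e² = 0.006694380; N(φ) = a/√(1−e²sin²φ) = 6379321.376 m.
X = (N+h)·cosφ·cosλ = 5624427.963 m; Y = (N+h)·cosφ·sinλ = 2608541.664 m; Z = (N(1−e²)+h)·sinφ = 1492294.739 m.

X 5624430 m, Y 2608540 m, Z 1492290 m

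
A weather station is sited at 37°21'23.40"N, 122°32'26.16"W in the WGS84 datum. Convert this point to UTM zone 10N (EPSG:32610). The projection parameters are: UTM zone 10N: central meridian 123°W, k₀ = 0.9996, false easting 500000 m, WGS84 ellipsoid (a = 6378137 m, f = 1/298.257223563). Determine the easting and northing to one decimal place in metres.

Zone 10 central meridian λ₀ = 6×10 − 183 = -123°; Δλ = +0.4594°.
Transverse Mercator on WGS84 with k₀ = 0.9996 gives E = 540684.096 m, N = 4134520.234 m.

E 540684.1 m, N 4134520.2 m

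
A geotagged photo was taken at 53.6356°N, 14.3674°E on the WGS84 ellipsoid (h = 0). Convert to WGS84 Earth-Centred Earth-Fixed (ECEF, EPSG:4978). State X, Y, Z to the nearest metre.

X 3671419 m, Y 940434 m, Z 5112800 m

WGS84: a = 6378137 m, e² = 0.006694380; N(φ) = a/√(1−e²sin²φ) = 6392025.833 m.
X = (N+h)·cosφ·cosλ = 3671418.789 m; Y = (N+h)·cosφ·sinλ = 940433.785 m; Z = (N(1−e²)+h)·sinφ = 5112800.077 m.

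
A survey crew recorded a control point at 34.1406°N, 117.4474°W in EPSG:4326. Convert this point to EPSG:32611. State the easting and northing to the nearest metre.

Zone 11 central meridian λ₀ = 6×11 − 183 = -117°; Δλ = -0.4474°.
Transverse Mercator on WGS84 with k₀ = 0.9996 gives E = 458751.620 m, N = 3777835.990 m.

E 458752 m, N 3777836 m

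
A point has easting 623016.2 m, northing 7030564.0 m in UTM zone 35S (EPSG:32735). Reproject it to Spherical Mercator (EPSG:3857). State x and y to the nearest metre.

Unproject from UTM 35S (λ₀ = 27°) → φ = -26.84110011°, λ = 28.23809980°.
Web Mercator (R = 6378137 m): x = 3143450.891 m, y = -3103633.295 m.

x 3143451 m, y -3103633 m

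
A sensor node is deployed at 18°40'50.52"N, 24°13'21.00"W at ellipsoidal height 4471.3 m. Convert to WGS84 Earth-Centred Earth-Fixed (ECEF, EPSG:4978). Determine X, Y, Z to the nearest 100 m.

X 5515900 m, Y -2481600 m, Z 2031300 m

WGS84: a = 6378137 m, e² = 0.006694380; N(φ) = a/√(1−e²sin²φ) = 6380328.267 m.
X = (N+h)·cosφ·cosλ = 5515926.954 m; Y = (N+h)·cosφ·sinλ = -2481559.925 m; Z = (N(1−e²)+h)·sinφ = 2031331.890 m.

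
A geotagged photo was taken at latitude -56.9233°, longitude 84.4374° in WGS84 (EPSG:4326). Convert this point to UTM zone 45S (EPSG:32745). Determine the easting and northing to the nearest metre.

E 344028 m, N 3688228 m

Zone 45 central meridian λ₀ = 6×45 − 183 = 87°; Δλ = -2.5626°.
Transverse Mercator on WGS84 with k₀ = 0.9996 gives E = 344028.385 m, N = 3688228.414 m.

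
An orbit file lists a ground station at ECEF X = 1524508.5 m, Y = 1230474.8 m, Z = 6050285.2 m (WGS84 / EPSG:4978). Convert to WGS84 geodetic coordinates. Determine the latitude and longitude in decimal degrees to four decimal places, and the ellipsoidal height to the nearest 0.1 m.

λ = atan2(Y, X) = 38.90800050°; p = √(X²+Y²) = 1959131.0 m.
Bowring's method on WGS84 (a = 6378137 m, b = 6356752.314 m) gives φ = 72.17009982°, h = 798.651 m.

lat 72.1701°, lon 38.9080°, h 798.7 m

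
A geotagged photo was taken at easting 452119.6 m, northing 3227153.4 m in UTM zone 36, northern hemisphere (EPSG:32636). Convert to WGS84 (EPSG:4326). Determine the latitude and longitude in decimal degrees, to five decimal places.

Zone 36N: λ₀ = 33°, k₀ = 0.9996, false easting 500000 m.
Meridian distance M = (N − FN)/k₀ = 3228444.8 m.
Inverse transverse Mercator on WGS84 gives φ = 29.17210042°, λ = 32.50759979°.

lat 29.17210°, lon 32.50760°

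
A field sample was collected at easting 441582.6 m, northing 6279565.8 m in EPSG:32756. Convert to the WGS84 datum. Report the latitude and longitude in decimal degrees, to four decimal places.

Zone 56S: λ₀ = 153°, k₀ = 0.9996, false easting 500000 m, false northing 10000000 m.
Meridian distance M = (N − FN)/k₀ = -3721923.0 m.
Inverse transverse Mercator on WGS84 gives φ = -33.62209961°, λ = 152.37020007°.

lat -33.6221°, lon 152.3702°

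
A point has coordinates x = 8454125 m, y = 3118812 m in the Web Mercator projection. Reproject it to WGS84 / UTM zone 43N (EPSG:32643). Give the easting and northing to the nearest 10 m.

Web Mercator inverse (R = 6378137 m) → φ = 26.96269696°, λ = 75.94469701°.
UTM 43N forward: E = 593761.719 m, N = 2982654.095 m.

E 593760 m, N 2982650 m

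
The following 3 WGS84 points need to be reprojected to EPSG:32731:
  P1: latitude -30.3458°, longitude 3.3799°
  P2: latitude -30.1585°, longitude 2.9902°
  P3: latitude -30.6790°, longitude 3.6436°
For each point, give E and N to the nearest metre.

P1: E 536513 m, N 6642835 m; P2: E 499056 m, N 6663651 m; P3: E 561647 m, N 6605795 m

UTM zone 31S: λ₀ = 3°, k₀ = 0.9996.
P1 (-30.3458°, 3.3799°) → (536512.909, 6642835.039) m.
P2 (-30.1585°, 2.9902°) → (499056.318, 6663651.311) m.
P3 (-30.6790°, 3.6436°) → (561647.432, 6605795.379) m.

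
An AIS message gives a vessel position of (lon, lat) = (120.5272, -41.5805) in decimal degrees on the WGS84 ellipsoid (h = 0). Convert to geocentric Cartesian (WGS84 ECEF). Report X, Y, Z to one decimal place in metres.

X -2426997.4 m, Y 4115754.7 m, Z -4210864.3 m

WGS84: a = 6378137 m, e² = 0.006694380; N(φ) = a/√(1−e²sin²φ) = 6387561.156 m.
X = (N+h)·cosφ·cosλ = -2426997.359 m; Y = (N+h)·cosφ·sinλ = 4115754.725 m; Z = (N(1−e²)+h)·sinφ = -4210864.269 m.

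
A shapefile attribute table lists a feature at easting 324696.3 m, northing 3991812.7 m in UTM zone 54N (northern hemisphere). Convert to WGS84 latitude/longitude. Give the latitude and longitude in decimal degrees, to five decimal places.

lat 36.05510°, lon 139.05370°

Zone 54N: λ₀ = 141°, k₀ = 0.9996, false easting 500000 m.
Meridian distance M = (N − FN)/k₀ = 3993410.1 m.
Inverse transverse Mercator on WGS84 gives φ = 36.05509999°, λ = 139.05370039°.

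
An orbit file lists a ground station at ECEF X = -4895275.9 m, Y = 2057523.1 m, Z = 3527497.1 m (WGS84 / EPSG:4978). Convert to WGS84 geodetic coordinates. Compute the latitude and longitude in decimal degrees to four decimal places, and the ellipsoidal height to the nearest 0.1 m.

lat 33.7736°, lon 157.2026°, h 3412.9 m

λ = atan2(Y, X) = 157.20260019°; p = √(X²+Y²) = 5310096.7 m.
Bowring's method on WGS84 (a = 6378137 m, b = 6356752.314 m) gives φ = 33.77360044°, h = 3412.910 m.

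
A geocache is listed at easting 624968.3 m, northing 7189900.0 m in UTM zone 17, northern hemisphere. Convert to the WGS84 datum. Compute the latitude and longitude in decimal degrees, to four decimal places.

lat 64.8102°, lon -78.3680°

Zone 17N: λ₀ = -81°, k₀ = 0.9996, false easting 500000 m.
Meridian distance M = (N − FN)/k₀ = 7192777.1 m.
Inverse transverse Mercator on WGS84 gives φ = 64.81019981°, λ = -78.36799925°.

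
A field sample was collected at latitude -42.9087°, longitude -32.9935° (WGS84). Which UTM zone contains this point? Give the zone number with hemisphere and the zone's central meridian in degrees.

UTM zone = ⌊(λ + 180)/6⌋ + 1; -32.9935° ∈ [-36°, -30°) → zone 25.
Hemisphere: S (φ < 0).
Central meridian λ₀ = 6×25 − 183 = -33°.

Zone 25S, central meridian -33°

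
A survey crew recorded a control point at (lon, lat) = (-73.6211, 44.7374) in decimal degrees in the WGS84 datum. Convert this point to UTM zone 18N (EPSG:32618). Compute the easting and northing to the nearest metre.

Zone 18 central meridian λ₀ = 6×18 − 183 = -75°; Δλ = +1.3789°.
Transverse Mercator on WGS84 with k₀ = 0.9996 gives E = 609173.801 m, N = 4954704.296 m.

E 609174 m, N 4954704 m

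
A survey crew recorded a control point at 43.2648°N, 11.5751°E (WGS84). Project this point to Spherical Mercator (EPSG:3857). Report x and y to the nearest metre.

x 1288534 m, y 5352364 m

Web Mercator is spherical with R = a = 6378137 m.
x = R·λ = 6378137 × 0.202023606 = 1288534.238 m.
y = R·ln tan(π/4 + φ/2) = 6378137 × 0.839173626 = 5352364.354 m.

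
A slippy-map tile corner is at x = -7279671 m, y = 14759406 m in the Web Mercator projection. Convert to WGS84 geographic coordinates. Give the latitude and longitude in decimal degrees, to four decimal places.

R = 6378137 m. λ = x/R = -65.39439723°.
φ = 2·arctan(exp(y/R)) − 90° = 2·arctan(10.11543) − 90° = 78.70830016°.

lat 78.7083°, lon -65.3944°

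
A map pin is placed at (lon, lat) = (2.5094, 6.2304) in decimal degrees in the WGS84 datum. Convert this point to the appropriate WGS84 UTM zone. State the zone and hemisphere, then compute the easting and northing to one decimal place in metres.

Longitude 2.5094° lies in the 6° band [0°, 6°), giving zone 31; latitude is north of the equator, so 31N.
Zone 31 central meridian λ₀ = 6×31 − 183 = 3°; Δλ = -0.4906°.
Transverse Mercator on WGS84 with k₀ = 0.9996 gives E = 445728.155 m, N = 688698.810 m.

Zone 31N: E 445728.2 m, N 688698.8 m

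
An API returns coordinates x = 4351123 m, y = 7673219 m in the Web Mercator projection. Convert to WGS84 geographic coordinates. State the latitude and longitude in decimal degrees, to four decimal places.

R = 6378137 m. λ = x/R = 39.08680294°.
φ = 2·arctan(exp(y/R)) − 90° = 2·arctan(3.33026) − 90° = 56.57240237°.

lat 56.5724°, lon 39.0868°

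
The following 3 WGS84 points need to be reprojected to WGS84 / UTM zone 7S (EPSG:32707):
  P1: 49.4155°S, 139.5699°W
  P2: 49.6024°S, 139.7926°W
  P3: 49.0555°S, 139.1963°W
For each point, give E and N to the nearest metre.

P1: E 603727 m, N 4525370 m; P2: E 587241 m, N 4504875 m; P3: E 631777 m, N 4564808 m

UTM zone 7S: λ₀ = -141°, k₀ = 0.9996.
P1 (-49.4155°, -139.5699°) → (603726.627, 4525370.181) m.
P2 (-49.6024°, -139.7926°) → (587241.324, 4504874.663) m.
P3 (-49.0555°, -139.1963°) → (631777.479, 4564807.532) m.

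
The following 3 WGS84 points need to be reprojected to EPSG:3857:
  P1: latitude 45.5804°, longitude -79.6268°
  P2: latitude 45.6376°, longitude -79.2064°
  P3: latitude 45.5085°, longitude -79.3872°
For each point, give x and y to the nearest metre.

P1: x -8864015 m, y 5713361 m; P2: x -8817216 m, y 5722463 m; P3: x -8837343 m, y 5701933 m

Web Mercator: x = R·λ, y = R·ln tan(π/4+φ/2), R = 6378137 m.
P1 (45.5804°, -79.6268°) → (-8864014.829, 5713361.114) m.
P2 (45.6376°, -79.2064°) → (-8817216.116, 5722463.345) m.
P3 (45.5085°, -79.3872°) → (-8837342.680, 5701932.817) m.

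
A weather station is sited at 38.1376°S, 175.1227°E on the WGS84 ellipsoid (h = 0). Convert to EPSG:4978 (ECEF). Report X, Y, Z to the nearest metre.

X -5004824 m, Y 427067 m, Z -3917468 m

WGS84: a = 6378137 m, e² = 0.006694380; N(φ) = a/√(1−e²sin²φ) = 6386294.443 m.
X = (N+h)·cosφ·cosλ = -5004823.672 m; Y = (N+h)·cosφ·sinλ = 427067.378 m; Z = (N(1−e²)+h)·sinφ = -3917468.186 m.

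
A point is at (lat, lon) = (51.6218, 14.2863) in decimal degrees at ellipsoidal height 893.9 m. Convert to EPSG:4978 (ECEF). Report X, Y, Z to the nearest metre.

WGS84: a = 6378137 m, e² = 0.006694380; N(φ) = a/√(1−e²sin²φ) = 6391297.459 m.
X = (N+h)·cosφ·cosλ = 3845859.598 m; Y = (N+h)·cosφ·sinλ = 979318.048 m; Z = (N(1−e²)+h)·sinφ = 4977487.844 m.

X 3845860 m, Y 979318 m, Z 4977488 m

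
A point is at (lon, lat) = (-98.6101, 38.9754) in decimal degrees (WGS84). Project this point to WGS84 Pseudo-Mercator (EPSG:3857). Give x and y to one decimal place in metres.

x -10977226.1 m, y 4718148.4 m

Web Mercator is spherical with R = a = 6378137 m.
x = R·λ = 6378137 × -1.721070921 = -10977226.119 m.
y = R·ln tan(π/4 + φ/2) = 6378137 × 0.739737708 = 4718148.446 m.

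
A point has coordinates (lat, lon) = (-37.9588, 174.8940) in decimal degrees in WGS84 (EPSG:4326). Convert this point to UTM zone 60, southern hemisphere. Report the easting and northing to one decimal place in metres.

Zone 60 central meridian λ₀ = 6×60 − 183 = 177°; Δλ = -2.1060°.
Transverse Mercator on WGS84 with k₀ = 0.9996 gives E = 314985.191 m, N = 5796664.175 m.

E 314985.2 m, N 5796664.2 m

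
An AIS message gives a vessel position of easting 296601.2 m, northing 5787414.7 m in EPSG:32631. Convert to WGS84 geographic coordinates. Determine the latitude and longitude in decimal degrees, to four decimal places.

Zone 31N: λ₀ = 3°, k₀ = 0.9996, false easting 500000 m.
Meridian distance M = (N − FN)/k₀ = 5789730.6 m.
Inverse transverse Mercator on WGS84 gives φ = 52.19959954°, λ = 0.02359937°.

lat 52.1996°, lon 0.0236°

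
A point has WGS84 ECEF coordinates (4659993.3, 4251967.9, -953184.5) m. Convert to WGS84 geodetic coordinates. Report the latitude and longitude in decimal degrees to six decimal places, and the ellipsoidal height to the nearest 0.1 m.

λ = atan2(Y, X) = 42.37859956°; p = √(X²+Y²) = 6308309.5 m.
Bowring's method on WGS84 (a = 6378137 m, b = 6356752.314 m) gives φ = -8.64939979°, h = 2258.782 m.

lat -8.649400°, lon 42.378600°, h 2258.8 m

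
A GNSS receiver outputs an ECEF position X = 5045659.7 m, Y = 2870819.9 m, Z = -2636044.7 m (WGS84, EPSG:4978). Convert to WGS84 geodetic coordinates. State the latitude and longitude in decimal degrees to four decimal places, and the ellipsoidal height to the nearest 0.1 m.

λ = atan2(Y, X) = 29.63849966°; p = √(X²+Y²) = 5805195.0 m.
Bowring's method on WGS84 (a = 6378137 m, b = 6356752.314 m) gives φ = -24.56720035°, h = 1192.315 m.

lat -24.5672°, lon 29.6385°, h 1192.3 m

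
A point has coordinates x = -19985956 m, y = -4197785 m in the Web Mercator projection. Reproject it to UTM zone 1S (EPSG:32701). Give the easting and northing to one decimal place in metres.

Web Mercator inverse (R = 6378137 m) → φ = -35.24910310°, λ = -179.53689743°.
UTM 1S forward: E = 269182.279 m, N = 6096381.508 m.

E 269182.3 m, N 6096381.5 m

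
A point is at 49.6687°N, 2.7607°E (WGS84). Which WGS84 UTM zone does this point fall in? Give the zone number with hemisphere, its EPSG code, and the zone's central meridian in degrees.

Zone 31N (EPSG:32631), central meridian 3°

UTM zone = ⌊(λ + 180)/6⌋ + 1; 2.7607° ∈ [0°, 6°) → zone 31.
Hemisphere: N (φ ≥ 0).
Central meridian λ₀ = 6×31 − 183 = 3°.
EPSG code: 32631.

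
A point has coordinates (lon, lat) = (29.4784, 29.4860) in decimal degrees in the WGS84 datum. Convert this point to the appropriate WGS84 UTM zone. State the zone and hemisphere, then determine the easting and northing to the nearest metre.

Zone 35N: E 740297 m, N 3264391 m

Longitude 29.4784° lies in the 6° band [24°, 30°), giving zone 35; latitude is north of the equator, so 35N.
Zone 35 central meridian λ₀ = 6×35 − 183 = 27°; Δλ = +2.4784°.
Transverse Mercator on WGS84 with k₀ = 0.9996 gives E = 740297.055 m, N = 3264391.326 m.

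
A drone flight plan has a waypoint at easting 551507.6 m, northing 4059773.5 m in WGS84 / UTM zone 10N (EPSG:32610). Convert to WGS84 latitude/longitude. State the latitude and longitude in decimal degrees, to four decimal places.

Zone 10N: λ₀ = -123°, k₀ = 0.9996, false easting 500000 m.
Meridian distance M = (N − FN)/k₀ = 4061398.1 m.
Inverse transverse Mercator on WGS84 gives φ = 36.68219974°, λ = -122.42350046°.

lat 36.6822°, lon -122.4235°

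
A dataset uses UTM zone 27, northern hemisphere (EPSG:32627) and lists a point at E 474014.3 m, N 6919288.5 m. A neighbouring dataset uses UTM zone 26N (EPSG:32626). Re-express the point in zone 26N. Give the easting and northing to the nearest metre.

E 783859 m, N 6931269 m

UTM 27N → geographic: φ = 62.40399980°, λ = -21.50279947°.
UTM 26N (λ₀ = -27°) forward: E = 783859.470 m, N = 6931268.892 m.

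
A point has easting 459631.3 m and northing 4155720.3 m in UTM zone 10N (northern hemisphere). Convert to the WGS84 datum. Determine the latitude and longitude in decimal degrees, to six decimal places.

lat 37.547600°, lon -123.457000°

Zone 10N: λ₀ = -123°, k₀ = 0.9996, false easting 500000 m.
Meridian distance M = (N − FN)/k₀ = 4157383.3 m.
Inverse transverse Mercator on WGS84 gives φ = 37.54759958°, λ = -123.45699978°.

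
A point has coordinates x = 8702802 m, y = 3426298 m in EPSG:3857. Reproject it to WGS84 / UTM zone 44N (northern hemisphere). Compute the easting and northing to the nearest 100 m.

E 226200 m, N 3255300 m

Web Mercator inverse (R = 6378137 m) → φ = 29.39719621°, λ = 78.17860051°.
UTM 44N forward: E = 226195.297 m, N = 3255303.672 m.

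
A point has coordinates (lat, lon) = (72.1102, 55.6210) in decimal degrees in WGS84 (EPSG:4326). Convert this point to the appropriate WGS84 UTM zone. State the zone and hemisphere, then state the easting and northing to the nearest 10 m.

Zone 40N: E 452720 m, N 8001770 m

Longitude 55.6210° lies in the 6° band [54°, 60°), giving zone 40; latitude is north of the equator, so 40N.
Zone 40 central meridian λ₀ = 6×40 − 183 = 57°; Δλ = -1.3790°.
Transverse Mercator on WGS84 with k₀ = 0.9996 gives E = 452722.845 m, N = 8001765.916 m.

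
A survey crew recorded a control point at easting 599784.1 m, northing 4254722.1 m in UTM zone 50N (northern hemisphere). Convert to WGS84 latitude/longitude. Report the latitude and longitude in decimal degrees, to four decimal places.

lat 38.4352°, lon 118.1433°

Zone 50N: λ₀ = 117°, k₀ = 0.9996, false easting 500000 m.
Meridian distance M = (N − FN)/k₀ = 4256424.7 m.
Inverse transverse Mercator on WGS84 gives φ = 38.43520022°, λ = 118.14329998°.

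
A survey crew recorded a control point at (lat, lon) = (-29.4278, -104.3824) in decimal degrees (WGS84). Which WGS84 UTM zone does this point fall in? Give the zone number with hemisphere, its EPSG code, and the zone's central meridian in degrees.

UTM zone = ⌊(λ + 180)/6⌋ + 1; -104.3824° ∈ [-108°, -102°) → zone 13.
Hemisphere: S (φ < 0).
Central meridian λ₀ = 6×13 − 183 = -105°.
EPSG code: 32713.

Zone 13S (EPSG:32713), central meridian -105°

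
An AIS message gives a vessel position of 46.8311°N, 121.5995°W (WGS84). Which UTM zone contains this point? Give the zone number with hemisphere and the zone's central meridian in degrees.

Zone 10N, central meridian -123°

UTM zone = ⌊(λ + 180)/6⌋ + 1; -121.5995° ∈ [-126°, -120°) → zone 10.
Hemisphere: N (φ ≥ 0).
Central meridian λ₀ = 6×10 − 183 = -123°.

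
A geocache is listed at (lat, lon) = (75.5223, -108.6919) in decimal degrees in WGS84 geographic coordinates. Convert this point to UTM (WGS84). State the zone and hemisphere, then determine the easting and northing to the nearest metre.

Zone 12N: E 564396 m, N 8383139 m

Longitude -108.6919° lies in the 6° band [-114°, -108°), giving zone 12; latitude is north of the equator, so 12N.
Zone 12 central meridian λ₀ = 6×12 − 183 = -111°; Δλ = +2.3081°.
Transverse Mercator on WGS84 with k₀ = 0.9996 gives E = 564396.449 m, N = 8383139.177 m.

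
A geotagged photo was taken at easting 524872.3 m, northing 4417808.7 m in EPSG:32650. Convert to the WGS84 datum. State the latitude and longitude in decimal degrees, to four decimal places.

lat 39.9100°, lon 117.2910°

Zone 50N: λ₀ = 117°, k₀ = 0.9996, false easting 500000 m.
Meridian distance M = (N − FN)/k₀ = 4419576.5 m.
Inverse transverse Mercator on WGS84 gives φ = 39.90999999°, λ = 117.29100033°.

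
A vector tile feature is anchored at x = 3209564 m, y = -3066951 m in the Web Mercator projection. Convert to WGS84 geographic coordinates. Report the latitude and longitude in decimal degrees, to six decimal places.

R = 6378137 m. λ = x/R = 28.83200397°.
φ = 2·arctan(exp(y/R)) − 90° = 2·arctan(0.61826) − 90° = -26.54669871°.

lat -26.546699°, lon 28.832004°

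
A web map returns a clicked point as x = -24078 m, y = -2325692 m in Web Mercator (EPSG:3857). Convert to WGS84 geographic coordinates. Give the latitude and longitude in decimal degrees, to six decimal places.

R = 6378137 m. λ = x/R = -0.21629635°.
φ = 2·arctan(exp(y/R)) − 90° = 2·arctan(0.69445) − 90° = -20.44390180°.

lat -20.443902°, lon -0.216296°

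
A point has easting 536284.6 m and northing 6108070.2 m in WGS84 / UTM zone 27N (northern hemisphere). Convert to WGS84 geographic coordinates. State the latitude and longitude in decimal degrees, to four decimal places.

Zone 27N: λ₀ = -21°, k₀ = 0.9996, false easting 500000 m.
Meridian distance M = (N − FN)/k₀ = 6110514.4 m.
Inverse transverse Mercator on WGS84 gives φ = 55.11799959°, λ = -20.43110022°.

lat 55.1180°, lon -20.4311°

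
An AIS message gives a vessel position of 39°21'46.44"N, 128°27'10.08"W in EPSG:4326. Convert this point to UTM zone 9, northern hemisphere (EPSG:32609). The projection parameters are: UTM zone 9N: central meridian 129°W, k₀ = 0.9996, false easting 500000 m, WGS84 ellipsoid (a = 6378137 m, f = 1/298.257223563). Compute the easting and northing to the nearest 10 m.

Zone 9 central meridian λ₀ = 6×9 − 183 = -129°; Δλ = +0.5472°.
Transverse Mercator on WGS84 with k₀ = 0.9996 gives E = 547140.154 m, N = 4357192.014 m.

E 547140 m, N 4357190 m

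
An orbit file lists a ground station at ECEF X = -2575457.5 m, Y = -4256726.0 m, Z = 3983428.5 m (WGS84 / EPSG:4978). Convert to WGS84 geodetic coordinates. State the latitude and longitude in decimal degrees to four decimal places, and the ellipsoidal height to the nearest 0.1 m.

λ = atan2(Y, X) = -121.17530062°; p = √(X²+Y²) = 4975208.3 m.
Bowring's method on WGS84 (a = 6378137 m, b = 6356752.314 m) gives φ = 38.87049989°, h = 3655.764 m.

lat 38.8705°, lon -121.1753°, h 3655.8 m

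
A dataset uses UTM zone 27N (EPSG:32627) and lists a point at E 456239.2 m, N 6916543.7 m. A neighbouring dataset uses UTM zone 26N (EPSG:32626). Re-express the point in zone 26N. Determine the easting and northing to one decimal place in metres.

E 766399.5 m, N 6926883.9 m

UTM 27N → geographic: φ = 62.37769982°, λ = -21.84600092°.
UTM 26N (λ₀ = -27°) forward: E = 766399.487 m, N = 6926883.927 m.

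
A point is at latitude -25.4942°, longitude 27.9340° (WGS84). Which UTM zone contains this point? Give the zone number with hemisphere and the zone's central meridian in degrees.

UTM zone = ⌊(λ + 180)/6⌋ + 1; 27.9340° ∈ [24°, 30°) → zone 35.
Hemisphere: S (φ < 0).
Central meridian λ₀ = 6×35 − 183 = 27°.

Zone 35S, central meridian 27°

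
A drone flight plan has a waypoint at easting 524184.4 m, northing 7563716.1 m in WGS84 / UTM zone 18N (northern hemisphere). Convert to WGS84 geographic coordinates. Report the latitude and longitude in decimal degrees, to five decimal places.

lat 68.18600°, lon -74.41680°

Zone 18N: λ₀ = -75°, k₀ = 0.9996, false easting 500000 m.
Meridian distance M = (N − FN)/k₀ = 7566742.8 m.
Inverse transverse Mercator on WGS84 gives φ = 68.18599956°, λ = -74.41680042°.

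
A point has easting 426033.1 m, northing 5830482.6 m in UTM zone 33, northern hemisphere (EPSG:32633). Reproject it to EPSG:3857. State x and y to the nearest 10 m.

x 1548160 m, y 6912890 m

Unproject from UTM 33N (λ₀ = 15°) → φ = 52.61930004°, λ = 13.90740066°.
Web Mercator (R = 6378137 m): x = 1548164.760 m, y = 6912886.868 m.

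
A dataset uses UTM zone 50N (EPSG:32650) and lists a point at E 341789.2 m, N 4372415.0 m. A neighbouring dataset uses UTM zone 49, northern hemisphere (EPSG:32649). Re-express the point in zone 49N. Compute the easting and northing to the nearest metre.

E 857827 m, N 4379069 m

UTM 50N → geographic: φ = 39.48679957°, λ = 115.16029964°.
UTM 49N (λ₀ = 111°) forward: E = 857826.790 m, N = 4379068.566 m.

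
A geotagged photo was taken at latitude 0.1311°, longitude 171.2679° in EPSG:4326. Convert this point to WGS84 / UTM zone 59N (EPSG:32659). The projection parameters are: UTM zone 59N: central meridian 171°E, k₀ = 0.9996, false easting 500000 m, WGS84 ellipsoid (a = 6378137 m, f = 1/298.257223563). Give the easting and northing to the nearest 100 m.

Zone 59 central meridian λ₀ = 6×59 − 183 = 171°; Δλ = +0.2679°.
Transverse Mercator on WGS84 with k₀ = 0.9996 gives E = 529810.594 m, N = 14490.649 m.

E 529800 m, N 14500 m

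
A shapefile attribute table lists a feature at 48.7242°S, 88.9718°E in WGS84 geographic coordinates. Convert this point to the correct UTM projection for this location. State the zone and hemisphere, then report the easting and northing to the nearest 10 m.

Zone 45S: E 645010 m, N 4601330 m

Longitude 88.9718° lies in the 6° band [84°, 90°), giving zone 45; latitude is south of the equator, so 45S.
Zone 45 central meridian λ₀ = 6×45 − 183 = 87°; Δλ = +1.9718°.
Transverse Mercator on WGS84 with k₀ = 0.9996 gives E = 645013.375 m, N = 4601327.206 m.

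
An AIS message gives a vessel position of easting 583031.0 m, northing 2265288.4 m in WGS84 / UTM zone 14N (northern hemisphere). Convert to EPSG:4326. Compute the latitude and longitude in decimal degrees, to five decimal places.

Zone 14N: λ₀ = -99°, k₀ = 0.9996, false easting 500000 m.
Meridian distance M = (N − FN)/k₀ = 2266194.9 m.
Inverse transverse Mercator on WGS84 gives φ = 20.48440010°, λ = -98.20379983°.

lat 20.48440°, lon -98.20380°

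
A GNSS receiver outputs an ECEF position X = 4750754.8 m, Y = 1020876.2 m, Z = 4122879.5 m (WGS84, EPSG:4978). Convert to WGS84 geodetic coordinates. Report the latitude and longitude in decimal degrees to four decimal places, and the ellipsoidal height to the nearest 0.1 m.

lat 40.5034°, lon 12.1277°, h 3437.4 m

λ = atan2(Y, X) = 12.12770035°; p = √(X²+Y²) = 4859203.6 m.
Bowring's method on WGS84 (a = 6378137 m, b = 6356752.314 m) gives φ = 40.50339967°, h = 3437.379 m.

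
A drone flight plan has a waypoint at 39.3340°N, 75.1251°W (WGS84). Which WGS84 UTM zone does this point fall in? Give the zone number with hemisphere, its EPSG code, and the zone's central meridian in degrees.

Zone 18N (EPSG:32618), central meridian -75°

UTM zone = ⌊(λ + 180)/6⌋ + 1; -75.1251° ∈ [-78°, -72°) → zone 18.
Hemisphere: N (φ ≥ 0).
Central meridian λ₀ = 6×18 − 183 = -75°.
EPSG code: 32618.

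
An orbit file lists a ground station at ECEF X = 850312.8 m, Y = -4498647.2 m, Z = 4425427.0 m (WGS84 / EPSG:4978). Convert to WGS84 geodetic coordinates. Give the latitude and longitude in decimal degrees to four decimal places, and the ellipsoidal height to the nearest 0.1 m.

lat 44.2196°, lon -79.2965°, h -264.5 m

λ = atan2(Y, X) = -79.29650042°; p = √(X²+Y²) = 4578303.0 m.
Bowring's method on WGS84 (a = 6378137 m, b = 6356752.314 m) gives φ = 44.21959995°, h = -264.537 m.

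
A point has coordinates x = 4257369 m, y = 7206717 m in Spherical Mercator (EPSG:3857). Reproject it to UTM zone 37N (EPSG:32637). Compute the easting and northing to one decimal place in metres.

Web Mercator inverse (R = 6378137 m) → φ = 54.19259926°, λ = 38.24459643°.
UTM 37N forward: E = 450712.937 m, N = 6005214.196 m.

E 450712.9 m, N 6005214.2 m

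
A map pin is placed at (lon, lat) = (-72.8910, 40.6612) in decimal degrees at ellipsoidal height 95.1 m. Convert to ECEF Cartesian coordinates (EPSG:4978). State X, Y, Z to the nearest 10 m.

WGS84: a = 6378137 m, e² = 0.006694380; N(φ) = a/√(1−e²sin²φ) = 6387220.289 m.
X = (N+h)·cosφ·cosλ = 1425430.019 m; Y = (N+h)·cosφ·sinλ = -4630844.295 m; Z = (N(1−e²)+h)·sinφ = 4134017.194 m.

X 1425430 m, Y -4630840 m, Z 4134020 m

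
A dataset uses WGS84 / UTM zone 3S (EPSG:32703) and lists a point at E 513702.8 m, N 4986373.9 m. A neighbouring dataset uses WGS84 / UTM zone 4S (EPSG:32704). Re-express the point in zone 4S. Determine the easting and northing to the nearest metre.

E 43094 m, N 4969857 m

UTM 3S → geographic: φ = -45.27600010°, λ = -164.82529958°.
UTM 4S (λ₀ = -159°) forward: E = 43094.387 m, N = 4969857.378 m.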